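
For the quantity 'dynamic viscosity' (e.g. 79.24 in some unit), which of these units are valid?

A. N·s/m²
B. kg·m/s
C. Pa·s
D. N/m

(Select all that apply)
A, C

dynamic viscosity has SI base units: kg / (m * s)

Checking each option against kg / (m * s):
  A. N·s/m²: ✓ matches
  B. kg·m/s: ✗ does not match
  C. Pa·s: ✓ matches
  D. N/m: ✗ does not match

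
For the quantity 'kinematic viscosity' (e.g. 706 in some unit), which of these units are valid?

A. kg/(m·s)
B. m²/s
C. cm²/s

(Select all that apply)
B, C

kinematic viscosity has SI base units: m^2 / s

Checking each option against m^2 / s:
  A. kg/(m·s): ✗ does not match
  B. m²/s: ✓ matches
  C. cm²/s: ✓ matches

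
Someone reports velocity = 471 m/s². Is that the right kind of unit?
No

velocity has SI base units: m / s
m/s² does NOT reduce to m / s; a valid unit for velocity would be e.g. m/s.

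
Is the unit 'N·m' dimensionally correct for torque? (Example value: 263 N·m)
Yes

torque has SI base units: kg * m^2 / s^2
N·m reduces to the same SI base units, so it is a valid unit for torque.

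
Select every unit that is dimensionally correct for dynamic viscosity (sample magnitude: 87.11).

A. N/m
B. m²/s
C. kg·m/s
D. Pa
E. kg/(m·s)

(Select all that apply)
E

dynamic viscosity has SI base units: kg / (m * s)

Checking each option against kg / (m * s):
  A. N/m: ✗ does not match
  B. m²/s: ✗ does not match
  C. kg·m/s: ✗ does not match
  D. Pa: ✗ does not match
  E. kg/(m·s): ✓ matches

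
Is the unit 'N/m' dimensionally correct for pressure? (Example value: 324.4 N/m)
No

pressure has SI base units: kg / (m * s^2)
N/m does NOT reduce to kg / (m * s^2); a valid unit for pressure would be e.g. Pa.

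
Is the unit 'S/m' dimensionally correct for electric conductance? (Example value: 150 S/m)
No

electric conductance has SI base units: A^2 * s^3 / (kg * m^2)
S/m does NOT reduce to A^2 * s^3 / (kg * m^2); a valid unit for electric conductance would be e.g. S.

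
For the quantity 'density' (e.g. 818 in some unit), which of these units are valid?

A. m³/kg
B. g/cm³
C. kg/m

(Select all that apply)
B

density has SI base units: kg / m^3

Checking each option against kg / m^3:
  A. m³/kg: ✗ does not match
  B. g/cm³: ✓ matches
  C. kg/m: ✗ does not match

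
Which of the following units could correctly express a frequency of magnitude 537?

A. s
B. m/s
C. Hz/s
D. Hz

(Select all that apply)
D

frequency has SI base units: 1 / s

Checking each option against 1 / s:
  A. s: ✗ does not match
  B. m/s: ✗ does not match
  C. Hz/s: ✗ does not match
  D. Hz: ✓ matches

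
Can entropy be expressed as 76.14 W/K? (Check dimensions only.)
No

entropy has SI base units: kg * m^2 / (s^2 * K)
W/K does NOT reduce to kg * m^2 / (s^2 * K); a valid unit for entropy would be e.g. J/K.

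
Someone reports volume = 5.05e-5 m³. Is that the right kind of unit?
Yes

volume has SI base units: m^3
m³ reduces to the same SI base units, so it is a valid unit for volume.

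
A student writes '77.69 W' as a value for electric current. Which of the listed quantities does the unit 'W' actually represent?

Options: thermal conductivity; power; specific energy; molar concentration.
power

electric current should have units dimensionally equivalent to A (e.g. A).
The given unit 'W' reduces to kg * m^2 / s^3. Of the listed options, that is the dimensionality of power.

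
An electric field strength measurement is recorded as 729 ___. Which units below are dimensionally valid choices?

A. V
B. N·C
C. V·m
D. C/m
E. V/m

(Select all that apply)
E

electric field strength has SI base units: kg * m / (A * s^3)

Checking each option against kg * m / (A * s^3):
  A. V: ✗ does not match
  B. N·C: ✗ does not match
  C. V·m: ✗ does not match
  D. C/m: ✗ does not match
  E. V/m: ✓ matches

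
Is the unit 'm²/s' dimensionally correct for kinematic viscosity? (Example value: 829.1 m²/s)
Yes

kinematic viscosity has SI base units: m^2 / s
m²/s reduces to the same SI base units, so it is a valid unit for kinematic viscosity.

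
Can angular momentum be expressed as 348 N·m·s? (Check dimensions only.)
Yes

angular momentum has SI base units: kg * m^2 / s
N·m·s reduces to the same SI base units, so it is a valid unit for angular momentum.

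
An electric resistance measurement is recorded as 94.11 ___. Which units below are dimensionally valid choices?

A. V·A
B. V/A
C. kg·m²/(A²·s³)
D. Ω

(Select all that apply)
B, C, D

electric resistance has SI base units: kg * m^2 / (A^2 * s^3)

Checking each option against kg * m^2 / (A^2 * s^3):
  A. V·A: ✗ does not match
  B. V/A: ✓ matches
  C. kg·m²/(A²·s³): ✓ matches
  D. Ω: ✓ matches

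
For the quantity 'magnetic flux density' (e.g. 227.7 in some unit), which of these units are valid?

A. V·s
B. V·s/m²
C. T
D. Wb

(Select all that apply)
B, C

magnetic flux density has SI base units: kg / (A * s^2)

Checking each option against kg / (A * s^2):
  A. V·s: ✗ does not match
  B. V·s/m²: ✓ matches
  C. T: ✓ matches
  D. Wb: ✗ does not match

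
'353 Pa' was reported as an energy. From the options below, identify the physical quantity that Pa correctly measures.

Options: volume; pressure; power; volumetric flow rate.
pressure

energy should have units dimensionally equivalent to kg * m^2 / s^2 (e.g. J).
The given unit 'Pa' reduces to kg / (m * s^2). Of the listed options, that is the dimensionality of pressure.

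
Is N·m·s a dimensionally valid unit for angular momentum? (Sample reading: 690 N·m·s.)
Yes

angular momentum has SI base units: kg * m^2 / s
N·m·s reduces to the same SI base units, so it is a valid unit for angular momentum.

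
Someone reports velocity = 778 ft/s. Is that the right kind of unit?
Yes

velocity has SI base units: m / s
ft/s reduces to the same SI base units, so it is a valid unit for velocity.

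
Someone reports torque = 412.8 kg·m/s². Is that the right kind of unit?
No

torque has SI base units: kg * m^2 / s^2
kg·m/s² does NOT reduce to kg * m^2 / s^2; a valid unit for torque would be e.g. N·m.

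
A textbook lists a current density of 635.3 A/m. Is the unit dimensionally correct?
No

current density has SI base units: A / m^2
A/m does NOT reduce to A / m^2; a valid unit for current density would be e.g. A/m².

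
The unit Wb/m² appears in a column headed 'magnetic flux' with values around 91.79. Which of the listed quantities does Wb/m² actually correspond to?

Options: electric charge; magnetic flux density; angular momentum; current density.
magnetic flux density

magnetic flux should have units dimensionally equivalent to kg * m^2 / (A * s^2) (e.g. Wb).
The given unit 'Wb/m²' reduces to kg / (A * s^2). Of the listed options, that is the dimensionality of magnetic flux density.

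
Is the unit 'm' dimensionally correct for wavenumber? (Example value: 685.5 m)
No

wavenumber has SI base units: 1 / m
m does NOT reduce to 1 / m; a valid unit for wavenumber would be e.g. 1/m.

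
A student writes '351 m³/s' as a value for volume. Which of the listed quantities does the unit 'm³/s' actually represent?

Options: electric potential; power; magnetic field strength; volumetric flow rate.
volumetric flow rate

volume should have units dimensionally equivalent to m^3 (e.g. m³).
The given unit 'm³/s' reduces to m^3 / s. Of the listed options, that is the dimensionality of volumetric flow rate.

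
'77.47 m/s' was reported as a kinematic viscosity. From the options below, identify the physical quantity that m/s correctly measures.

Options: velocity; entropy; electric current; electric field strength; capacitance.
velocity

kinematic viscosity should have units dimensionally equivalent to m^2 / s (e.g. m²/s).
The given unit 'm/s' reduces to m / s. Of the listed options, that is the dimensionality of velocity.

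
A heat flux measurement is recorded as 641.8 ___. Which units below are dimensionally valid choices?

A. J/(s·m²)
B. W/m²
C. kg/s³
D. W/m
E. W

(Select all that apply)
A, B, C

heat flux has SI base units: kg / s^3

Checking each option against kg / s^3:
  A. J/(s·m²): ✓ matches
  B. W/m²: ✓ matches
  C. kg/s³: ✓ matches
  D. W/m: ✗ does not match
  E. W: ✗ does not match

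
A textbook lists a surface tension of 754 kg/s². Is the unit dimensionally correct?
Yes

surface tension has SI base units: kg / s^2
kg/s² reduces to the same SI base units, so it is a valid unit for surface tension.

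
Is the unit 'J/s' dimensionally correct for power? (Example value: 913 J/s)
Yes

power has SI base units: kg * m^2 / s^3
J/s reduces to the same SI base units, so it is a valid unit for power.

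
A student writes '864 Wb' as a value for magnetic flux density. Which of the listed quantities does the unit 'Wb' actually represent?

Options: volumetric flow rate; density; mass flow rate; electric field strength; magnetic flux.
magnetic flux

magnetic flux density should have units dimensionally equivalent to kg / (A * s^2) (e.g. T).
The given unit 'Wb' reduces to kg * m^2 / (A * s^2). Of the listed options, that is the dimensionality of magnetic flux.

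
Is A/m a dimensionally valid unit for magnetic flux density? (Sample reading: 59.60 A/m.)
No

magnetic flux density has SI base units: kg / (A * s^2)
A/m does NOT reduce to kg / (A * s^2); a valid unit for magnetic flux density would be e.g. T.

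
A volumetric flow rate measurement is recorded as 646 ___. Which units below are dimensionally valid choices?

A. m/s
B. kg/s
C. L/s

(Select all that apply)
C

volumetric flow rate has SI base units: m^3 / s

Checking each option against m^3 / s:
  A. m/s: ✗ does not match
  B. kg/s: ✗ does not match
  C. L/s: ✓ matches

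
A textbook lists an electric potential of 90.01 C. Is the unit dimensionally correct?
No

electric potential has SI base units: kg * m^2 / (A * s^3)
C does NOT reduce to kg * m^2 / (A * s^3); a valid unit for electric potential would be e.g. V.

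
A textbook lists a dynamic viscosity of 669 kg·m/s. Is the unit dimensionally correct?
No

dynamic viscosity has SI base units: kg / (m * s)
kg·m/s does NOT reduce to kg / (m * s); a valid unit for dynamic viscosity would be e.g. Pa·s.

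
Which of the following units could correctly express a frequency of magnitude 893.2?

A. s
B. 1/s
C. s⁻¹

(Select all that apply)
B, C

frequency has SI base units: 1 / s

Checking each option against 1 / s:
  A. s: ✗ does not match
  B. 1/s: ✓ matches
  C. s⁻¹: ✓ matches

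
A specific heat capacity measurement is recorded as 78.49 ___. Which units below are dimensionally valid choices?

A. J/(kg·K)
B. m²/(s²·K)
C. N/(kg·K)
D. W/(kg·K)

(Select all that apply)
A, B

specific heat capacity has SI base units: m^2 / (s^2 * K)

Checking each option against m^2 / (s^2 * K):
  A. J/(kg·K): ✓ matches
  B. m²/(s²·K): ✓ matches
  C. N/(kg·K): ✗ does not match
  D. W/(kg·K): ✗ does not match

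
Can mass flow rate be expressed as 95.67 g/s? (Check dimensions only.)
Yes

mass flow rate has SI base units: kg / s
g/s reduces to the same SI base units, so it is a valid unit for mass flow rate.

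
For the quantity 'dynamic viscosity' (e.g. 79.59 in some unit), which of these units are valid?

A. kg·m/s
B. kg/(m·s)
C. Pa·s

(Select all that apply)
B, C

dynamic viscosity has SI base units: kg / (m * s)

Checking each option against kg / (m * s):
  A. kg·m/s: ✗ does not match
  B. kg/(m·s): ✓ matches
  C. Pa·s: ✓ matches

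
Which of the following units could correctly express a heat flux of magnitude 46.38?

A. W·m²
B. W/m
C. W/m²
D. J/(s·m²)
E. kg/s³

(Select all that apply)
C, D, E

heat flux has SI base units: kg / s^3

Checking each option against kg / s^3:
  A. W·m²: ✗ does not match
  B. W/m: ✗ does not match
  C. W/m²: ✓ matches
  D. J/(s·m²): ✓ matches
  E. kg/s³: ✓ matches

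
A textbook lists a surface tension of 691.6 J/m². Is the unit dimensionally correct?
Yes

surface tension has SI base units: kg / s^2
J/m² reduces to the same SI base units, so it is a valid unit for surface tension.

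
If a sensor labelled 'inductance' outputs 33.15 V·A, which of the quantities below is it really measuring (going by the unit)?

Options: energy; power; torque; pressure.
power

inductance should have units dimensionally equivalent to kg * m^2 / (A^2 * s^2) (e.g. H).
The given unit 'V·A' reduces to kg * m^2 / s^3. Of the listed options, that is the dimensionality of power.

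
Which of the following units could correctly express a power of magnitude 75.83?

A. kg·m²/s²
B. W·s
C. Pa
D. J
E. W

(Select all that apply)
E

power has SI base units: kg * m^2 / s^3

Checking each option against kg * m^2 / s^3:
  A. kg·m²/s²: ✗ does not match
  B. W·s: ✗ does not match
  C. Pa: ✗ does not match
  D. J: ✗ does not match
  E. W: ✓ matches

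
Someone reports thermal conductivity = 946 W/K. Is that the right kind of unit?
No

thermal conductivity has SI base units: kg * m / (s^3 * K)
W/K does NOT reduce to kg * m / (s^3 * K); a valid unit for thermal conductivity would be e.g. W/(m·K).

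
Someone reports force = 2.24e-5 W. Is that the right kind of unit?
No

force has SI base units: kg * m / s^2
W does NOT reduce to kg * m / s^2; a valid unit for force would be e.g. N.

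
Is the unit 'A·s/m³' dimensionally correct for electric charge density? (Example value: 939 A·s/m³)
Yes

electric charge density has SI base units: A * s / m^3
A·s/m³ reduces to the same SI base units, so it is a valid unit for electric charge density.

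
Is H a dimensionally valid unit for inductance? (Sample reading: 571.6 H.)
Yes

inductance has SI base units: kg * m^2 / (A^2 * s^2)
H reduces to the same SI base units, so it is a valid unit for inductance.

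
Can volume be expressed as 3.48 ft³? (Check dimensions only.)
Yes

volume has SI base units: m^3
ft³ reduces to the same SI base units, so it is a valid unit for volume.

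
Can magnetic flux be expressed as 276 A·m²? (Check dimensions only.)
No

magnetic flux has SI base units: kg * m^2 / (A * s^2)
A·m² does NOT reduce to kg * m^2 / (A * s^2); a valid unit for magnetic flux would be e.g. Wb.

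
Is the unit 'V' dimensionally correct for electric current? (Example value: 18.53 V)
No

electric current has SI base units: A
V does NOT reduce to A; a valid unit for electric current would be e.g. A.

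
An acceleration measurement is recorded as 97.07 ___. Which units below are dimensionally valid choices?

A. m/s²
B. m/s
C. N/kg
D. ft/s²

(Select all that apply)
A, C, D

acceleration has SI base units: m / s^2

Checking each option against m / s^2:
  A. m/s²: ✓ matches
  B. m/s: ✗ does not match
  C. N/kg: ✓ matches
  D. ft/s²: ✓ matches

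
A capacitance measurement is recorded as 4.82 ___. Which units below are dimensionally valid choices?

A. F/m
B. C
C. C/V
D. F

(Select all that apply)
C, D

capacitance has SI base units: A^2 * s^4 / (kg * m^2)

Checking each option against A^2 * s^4 / (kg * m^2):
  A. F/m: ✗ does not match
  B. C: ✗ does not match
  C. C/V: ✓ matches
  D. F: ✓ matches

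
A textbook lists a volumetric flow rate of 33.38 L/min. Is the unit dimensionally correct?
Yes

volumetric flow rate has SI base units: m^3 / s
L/min reduces to the same SI base units, so it is a valid unit for volumetric flow rate.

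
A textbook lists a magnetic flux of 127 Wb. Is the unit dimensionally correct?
Yes

magnetic flux has SI base units: kg * m^2 / (A * s^2)
Wb reduces to the same SI base units, so it is a valid unit for magnetic flux.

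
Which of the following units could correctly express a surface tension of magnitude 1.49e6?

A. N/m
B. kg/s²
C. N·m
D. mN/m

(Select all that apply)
A, B, D

surface tension has SI base units: kg / s^2

Checking each option against kg / s^2:
  A. N/m: ✓ matches
  B. kg/s²: ✓ matches
  C. N·m: ✗ does not match
  D. mN/m: ✓ matches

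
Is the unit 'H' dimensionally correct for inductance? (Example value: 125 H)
Yes

inductance has SI base units: kg * m^2 / (A^2 * s^2)
H reduces to the same SI base units, so it is a valid unit for inductance.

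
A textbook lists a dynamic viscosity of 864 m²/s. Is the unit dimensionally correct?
No

dynamic viscosity has SI base units: kg / (m * s)
m²/s does NOT reduce to kg / (m * s); a valid unit for dynamic viscosity would be e.g. Pa·s.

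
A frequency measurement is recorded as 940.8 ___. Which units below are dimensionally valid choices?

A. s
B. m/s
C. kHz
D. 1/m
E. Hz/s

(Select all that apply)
C

frequency has SI base units: 1 / s

Checking each option against 1 / s:
  A. s: ✗ does not match
  B. m/s: ✗ does not match
  C. kHz: ✓ matches
  D. 1/m: ✗ does not match
  E. Hz/s: ✗ does not match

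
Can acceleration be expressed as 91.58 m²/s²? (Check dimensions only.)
No

acceleration has SI base units: m / s^2
m²/s² does NOT reduce to m / s^2; a valid unit for acceleration would be e.g. m/s².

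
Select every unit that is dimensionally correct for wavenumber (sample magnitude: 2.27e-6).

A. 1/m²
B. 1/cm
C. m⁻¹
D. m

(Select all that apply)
B, C

wavenumber has SI base units: 1 / m

Checking each option against 1 / m:
  A. 1/m²: ✗ does not match
  B. 1/cm: ✓ matches
  C. m⁻¹: ✓ matches
  D. m: ✗ does not match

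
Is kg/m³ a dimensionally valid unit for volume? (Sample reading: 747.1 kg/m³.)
No

volume has SI base units: m^3
kg/m³ does NOT reduce to m^3; a valid unit for volume would be e.g. m³.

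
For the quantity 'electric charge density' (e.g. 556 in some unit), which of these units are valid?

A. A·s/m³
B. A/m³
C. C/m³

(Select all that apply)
A, C

electric charge density has SI base units: A * s / m^3

Checking each option against A * s / m^3:
  A. A·s/m³: ✓ matches
  B. A/m³: ✗ does not match
  C. C/m³: ✓ matches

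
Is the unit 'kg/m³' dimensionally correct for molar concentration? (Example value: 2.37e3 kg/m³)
No

molar concentration has SI base units: mol / m^3
kg/m³ does NOT reduce to mol / m^3; a valid unit for molar concentration would be e.g. mol/m³.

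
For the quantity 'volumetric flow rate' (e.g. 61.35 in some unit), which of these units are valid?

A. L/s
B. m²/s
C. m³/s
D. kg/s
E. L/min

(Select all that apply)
A, C, E

volumetric flow rate has SI base units: m^3 / s

Checking each option against m^3 / s:
  A. L/s: ✓ matches
  B. m²/s: ✗ does not match
  C. m³/s: ✓ matches
  D. kg/s: ✗ does not match
  E. L/min: ✓ matches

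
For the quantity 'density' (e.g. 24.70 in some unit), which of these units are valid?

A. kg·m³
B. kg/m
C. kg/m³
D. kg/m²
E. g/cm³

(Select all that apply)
C, E

density has SI base units: kg / m^3

Checking each option against kg / m^3:
  A. kg·m³: ✗ does not match
  B. kg/m: ✗ does not match
  C. kg/m³: ✓ matches
  D. kg/m²: ✗ does not match
  E. g/cm³: ✓ matches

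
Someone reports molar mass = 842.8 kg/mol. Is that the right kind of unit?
Yes

molar mass has SI base units: kg / mol
kg/mol reduces to the same SI base units, so it is a valid unit for molar mass.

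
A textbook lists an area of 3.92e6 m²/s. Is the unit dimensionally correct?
No

area has SI base units: m^2
m²/s does NOT reduce to m^2; a valid unit for area would be e.g. m².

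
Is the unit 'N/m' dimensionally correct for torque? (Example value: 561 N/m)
No

torque has SI base units: kg * m^2 / s^2
N/m does NOT reduce to kg * m^2 / s^2; a valid unit for torque would be e.g. N·m.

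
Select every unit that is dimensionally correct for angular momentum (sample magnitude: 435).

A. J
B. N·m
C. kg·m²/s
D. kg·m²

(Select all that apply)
C

angular momentum has SI base units: kg * m^2 / s

Checking each option against kg * m^2 / s:
  A. J: ✗ does not match
  B. N·m: ✗ does not match
  C. kg·m²/s: ✓ matches
  D. kg·m²: ✗ does not match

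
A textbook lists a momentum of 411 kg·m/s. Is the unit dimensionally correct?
Yes

momentum has SI base units: kg * m / s
kg·m/s reduces to the same SI base units, so it is a valid unit for momentum.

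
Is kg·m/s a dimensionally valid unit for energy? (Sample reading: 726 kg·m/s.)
No

energy has SI base units: kg * m^2 / s^2
kg·m/s does NOT reduce to kg * m^2 / s^2; a valid unit for energy would be e.g. J.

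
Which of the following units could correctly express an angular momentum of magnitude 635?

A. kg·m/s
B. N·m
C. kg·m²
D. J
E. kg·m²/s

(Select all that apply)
E

angular momentum has SI base units: kg * m^2 / s

Checking each option against kg * m^2 / s:
  A. kg·m/s: ✗ does not match
  B. N·m: ✗ does not match
  C. kg·m²: ✗ does not match
  D. J: ✗ does not match
  E. kg·m²/s: ✓ matches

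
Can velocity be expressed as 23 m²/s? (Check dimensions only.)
No

velocity has SI base units: m / s
m²/s does NOT reduce to m / s; a valid unit for velocity would be e.g. m/s.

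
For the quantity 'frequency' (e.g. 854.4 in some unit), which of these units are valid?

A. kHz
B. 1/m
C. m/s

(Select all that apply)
A

frequency has SI base units: 1 / s

Checking each option against 1 / s:
  A. kHz: ✓ matches
  B. 1/m: ✗ does not match
  C. m/s: ✗ does not match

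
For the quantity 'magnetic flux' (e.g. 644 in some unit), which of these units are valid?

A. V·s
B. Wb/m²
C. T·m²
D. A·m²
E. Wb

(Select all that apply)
A, C, E

magnetic flux has SI base units: kg * m^2 / (A * s^2)

Checking each option against kg * m^2 / (A * s^2):
  A. V·s: ✓ matches
  B. Wb/m²: ✗ does not match
  C. T·m²: ✓ matches
  D. A·m²: ✗ does not match
  E. Wb: ✓ matches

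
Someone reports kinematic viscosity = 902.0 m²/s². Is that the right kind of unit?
No

kinematic viscosity has SI base units: m^2 / s
m²/s² does NOT reduce to m^2 / s; a valid unit for kinematic viscosity would be e.g. m²/s.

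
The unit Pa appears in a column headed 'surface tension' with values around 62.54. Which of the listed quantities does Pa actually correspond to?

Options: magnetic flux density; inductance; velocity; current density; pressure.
pressure

surface tension should have units dimensionally equivalent to kg / s^2 (e.g. N/m).
The given unit 'Pa' reduces to kg / (m * s^2). Of the listed options, that is the dimensionality of pressure.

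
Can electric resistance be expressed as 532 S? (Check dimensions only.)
No

electric resistance has SI base units: kg * m^2 / (A^2 * s^3)
S does NOT reduce to kg * m^2 / (A^2 * s^3); a valid unit for electric resistance would be e.g. Ω.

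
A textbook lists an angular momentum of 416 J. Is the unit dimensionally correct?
No

angular momentum has SI base units: kg * m^2 / s
J does NOT reduce to kg * m^2 / s; a valid unit for angular momentum would be e.g. kg·m²/s.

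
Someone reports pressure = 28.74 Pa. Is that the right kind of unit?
Yes

pressure has SI base units: kg / (m * s^2)
Pa reduces to the same SI base units, so it is a valid unit for pressure.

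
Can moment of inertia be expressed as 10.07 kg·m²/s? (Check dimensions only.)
No

moment of inertia has SI base units: kg * m^2
kg·m²/s does NOT reduce to kg * m^2; a valid unit for moment of inertia would be e.g. kg·m².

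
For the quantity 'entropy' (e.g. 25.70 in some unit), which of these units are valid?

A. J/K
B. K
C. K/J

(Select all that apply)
A

entropy has SI base units: kg * m^2 / (s^2 * K)

Checking each option against kg * m^2 / (s^2 * K):
  A. J/K: ✓ matches
  B. K: ✗ does not match
  C. K/J: ✗ does not match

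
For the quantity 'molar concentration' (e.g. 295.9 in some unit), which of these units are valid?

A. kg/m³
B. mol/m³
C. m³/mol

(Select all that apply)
B

molar concentration has SI base units: mol / m^3

Checking each option against mol / m^3:
  A. kg/m³: ✗ does not match
  B. mol/m³: ✓ matches
  C. m³/mol: ✗ does not match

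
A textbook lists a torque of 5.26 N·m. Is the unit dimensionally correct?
Yes

torque has SI base units: kg * m^2 / s^2
N·m reduces to the same SI base units, so it is a valid unit for torque.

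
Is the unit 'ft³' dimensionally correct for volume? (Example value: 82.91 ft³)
Yes

volume has SI base units: m^3
ft³ reduces to the same SI base units, so it is a valid unit for volume.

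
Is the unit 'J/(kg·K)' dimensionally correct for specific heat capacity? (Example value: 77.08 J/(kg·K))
Yes

specific heat capacity has SI base units: m^2 / (s^2 * K)
J/(kg·K) reduces to the same SI base units, so it is a valid unit for specific heat capacity.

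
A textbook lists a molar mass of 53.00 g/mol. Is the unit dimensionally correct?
Yes

molar mass has SI base units: kg / mol
g/mol reduces to the same SI base units, so it is a valid unit for molar mass.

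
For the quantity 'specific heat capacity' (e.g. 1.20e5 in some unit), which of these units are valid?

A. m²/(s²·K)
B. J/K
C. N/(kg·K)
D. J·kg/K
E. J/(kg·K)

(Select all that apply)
A, E

specific heat capacity has SI base units: m^2 / (s^2 * K)

Checking each option against m^2 / (s^2 * K):
  A. m²/(s²·K): ✓ matches
  B. J/K: ✗ does not match
  C. N/(kg·K): ✗ does not match
  D. J·kg/K: ✗ does not match
  E. J/(kg·K): ✓ matches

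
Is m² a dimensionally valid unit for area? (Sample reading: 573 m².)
Yes

area has SI base units: m^2
m² reduces to the same SI base units, so it is a valid unit for area.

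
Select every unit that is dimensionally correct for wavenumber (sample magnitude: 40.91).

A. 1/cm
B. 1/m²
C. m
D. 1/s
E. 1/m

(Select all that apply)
A, E

wavenumber has SI base units: 1 / m

Checking each option against 1 / m:
  A. 1/cm: ✓ matches
  B. 1/m²: ✗ does not match
  C. m: ✗ does not match
  D. 1/s: ✗ does not match
  E. 1/m: ✓ matches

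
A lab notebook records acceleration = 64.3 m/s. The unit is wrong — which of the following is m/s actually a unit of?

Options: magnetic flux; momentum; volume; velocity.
velocity

acceleration should have units dimensionally equivalent to m / s^2 (e.g. m/s²).
The given unit 'm/s' reduces to m / s. Of the listed options, that is the dimensionality of velocity.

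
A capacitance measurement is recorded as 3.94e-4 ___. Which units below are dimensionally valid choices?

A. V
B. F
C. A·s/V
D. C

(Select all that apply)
B, C

capacitance has SI base units: A^2 * s^4 / (kg * m^2)

Checking each option against A^2 * s^4 / (kg * m^2):
  A. V: ✗ does not match
  B. F: ✓ matches
  C. A·s/V: ✓ matches
  D. C: ✗ does not match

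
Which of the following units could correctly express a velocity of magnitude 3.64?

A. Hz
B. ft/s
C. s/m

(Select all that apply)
B

velocity has SI base units: m / s

Checking each option against m / s:
  A. Hz: ✗ does not match
  B. ft/s: ✓ matches
  C. s/m: ✗ does not match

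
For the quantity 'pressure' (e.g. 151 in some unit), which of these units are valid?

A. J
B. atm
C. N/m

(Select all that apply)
B

pressure has SI base units: kg / (m * s^2)

Checking each option against kg / (m * s^2):
  A. J: ✗ does not match
  B. atm: ✓ matches
  C. N/m: ✗ does not match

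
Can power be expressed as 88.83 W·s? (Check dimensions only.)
No

power has SI base units: kg * m^2 / s^3
W·s does NOT reduce to kg * m^2 / s^3; a valid unit for power would be e.g. W.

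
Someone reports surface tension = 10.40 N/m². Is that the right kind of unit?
No

surface tension has SI base units: kg / s^2
N/m² does NOT reduce to kg / s^2; a valid unit for surface tension would be e.g. N/m.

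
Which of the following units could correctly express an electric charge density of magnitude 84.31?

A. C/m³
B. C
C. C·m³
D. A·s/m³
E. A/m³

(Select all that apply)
A, D

electric charge density has SI base units: A * s / m^3

Checking each option against A * s / m^3:
  A. C/m³: ✓ matches
  B. C: ✗ does not match
  C. C·m³: ✗ does not match
  D. A·s/m³: ✓ matches
  E. A/m³: ✗ does not match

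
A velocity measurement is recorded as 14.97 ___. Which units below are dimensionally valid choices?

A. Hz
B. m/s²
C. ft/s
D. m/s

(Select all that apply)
C, D

velocity has SI base units: m / s

Checking each option against m / s:
  A. Hz: ✗ does not match
  B. m/s²: ✗ does not match
  C. ft/s: ✓ matches
  D. m/s: ✓ matches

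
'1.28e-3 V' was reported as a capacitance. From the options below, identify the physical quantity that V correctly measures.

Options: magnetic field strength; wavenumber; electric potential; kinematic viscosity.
electric potential

capacitance should have units dimensionally equivalent to A^2 * s^4 / (kg * m^2) (e.g. F).
The given unit 'V' reduces to kg * m^2 / (A * s^3). Of the listed options, that is the dimensionality of electric potential.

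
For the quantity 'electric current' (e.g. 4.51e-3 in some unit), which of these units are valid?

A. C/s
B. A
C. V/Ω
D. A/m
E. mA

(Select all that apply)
A, B, C, E

electric current has SI base units: A

Checking each option against A:
  A. C/s: ✓ matches
  B. A: ✓ matches
  C. V/Ω: ✓ matches
  D. A/m: ✗ does not match
  E. mA: ✓ matches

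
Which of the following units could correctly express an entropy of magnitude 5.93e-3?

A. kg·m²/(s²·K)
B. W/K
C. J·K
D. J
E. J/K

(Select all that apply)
A, E

entropy has SI base units: kg * m^2 / (s^2 * K)

Checking each option against kg * m^2 / (s^2 * K):
  A. kg·m²/(s²·K): ✓ matches
  B. W/K: ✗ does not match
  C. J·K: ✗ does not match
  D. J: ✗ does not match
  E. J/K: ✓ matches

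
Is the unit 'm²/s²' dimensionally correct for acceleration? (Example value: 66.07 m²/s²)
No

acceleration has SI base units: m / s^2
m²/s² does NOT reduce to m / s^2; a valid unit for acceleration would be e.g. m/s².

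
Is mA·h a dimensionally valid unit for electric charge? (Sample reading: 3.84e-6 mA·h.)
Yes

electric charge has SI base units: A * s
mA·h reduces to the same SI base units, so it is a valid unit for electric charge.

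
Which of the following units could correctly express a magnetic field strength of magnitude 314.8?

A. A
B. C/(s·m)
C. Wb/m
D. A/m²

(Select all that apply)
B

magnetic field strength has SI base units: A / m

Checking each option against A / m:
  A. A: ✗ does not match
  B. C/(s·m): ✓ matches
  C. Wb/m: ✗ does not match
  D. A/m²: ✗ does not match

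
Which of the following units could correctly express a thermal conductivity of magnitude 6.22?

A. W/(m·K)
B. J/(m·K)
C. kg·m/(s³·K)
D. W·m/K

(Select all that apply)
A, C

thermal conductivity has SI base units: kg * m / (s^3 * K)

Checking each option against kg * m / (s^3 * K):
  A. W/(m·K): ✓ matches
  B. J/(m·K): ✗ does not match
  C. kg·m/(s³·K): ✓ matches
  D. W·m/K: ✗ does not match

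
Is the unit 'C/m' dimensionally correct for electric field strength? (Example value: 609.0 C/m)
No

electric field strength has SI base units: kg * m / (A * s^3)
C/m does NOT reduce to kg * m / (A * s^3); a valid unit for electric field strength would be e.g. V/m.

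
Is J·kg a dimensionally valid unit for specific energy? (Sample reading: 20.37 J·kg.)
No

specific energy has SI base units: m^2 / s^2
J·kg does NOT reduce to m^2 / s^2; a valid unit for specific energy would be e.g. J/kg.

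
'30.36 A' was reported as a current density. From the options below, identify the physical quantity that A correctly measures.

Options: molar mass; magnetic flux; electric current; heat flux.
electric current

current density should have units dimensionally equivalent to A / m^2 (e.g. A/m²).
The given unit 'A' reduces to A. Of the listed options, that is the dimensionality of electric current.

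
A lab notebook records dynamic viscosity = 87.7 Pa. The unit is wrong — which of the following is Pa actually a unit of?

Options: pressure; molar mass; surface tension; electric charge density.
pressure

dynamic viscosity should have units dimensionally equivalent to kg / (m * s) (e.g. Pa·s).
The given unit 'Pa' reduces to kg / (m * s^2). Of the listed options, that is the dimensionality of pressure.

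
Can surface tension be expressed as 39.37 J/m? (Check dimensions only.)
No

surface tension has SI base units: kg / s^2
J/m does NOT reduce to kg / s^2; a valid unit for surface tension would be e.g. N/m.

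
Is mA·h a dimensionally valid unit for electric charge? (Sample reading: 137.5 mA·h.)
Yes

electric charge has SI base units: A * s
mA·h reduces to the same SI base units, so it is a valid unit for electric charge.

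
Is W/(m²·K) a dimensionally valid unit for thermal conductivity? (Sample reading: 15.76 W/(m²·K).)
No

thermal conductivity has SI base units: kg * m / (s^3 * K)
W/(m²·K) does NOT reduce to kg * m / (s^3 * K); a valid unit for thermal conductivity would be e.g. W/(m·K).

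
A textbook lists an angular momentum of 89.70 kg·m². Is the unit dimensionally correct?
No

angular momentum has SI base units: kg * m^2 / s
kg·m² does NOT reduce to kg * m^2 / s; a valid unit for angular momentum would be e.g. kg·m²/s.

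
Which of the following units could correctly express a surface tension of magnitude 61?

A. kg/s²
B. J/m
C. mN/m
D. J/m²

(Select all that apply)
A, C, D

surface tension has SI base units: kg / s^2

Checking each option against kg / s^2:
  A. kg/s²: ✓ matches
  B. J/m: ✗ does not match
  C. mN/m: ✓ matches
  D. J/m²: ✓ matches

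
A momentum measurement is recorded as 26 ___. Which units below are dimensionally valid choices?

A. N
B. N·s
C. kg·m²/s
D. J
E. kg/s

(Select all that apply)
B

momentum has SI base units: kg * m / s

Checking each option against kg * m / s:
  A. N: ✗ does not match
  B. N·s: ✓ matches
  C. kg·m²/s: ✗ does not match
  D. J: ✗ does not match
  E. kg/s: ✗ does not match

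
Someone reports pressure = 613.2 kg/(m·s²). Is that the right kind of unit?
Yes

pressure has SI base units: kg / (m * s^2)
kg/(m·s²) reduces to the same SI base units, so it is a valid unit for pressure.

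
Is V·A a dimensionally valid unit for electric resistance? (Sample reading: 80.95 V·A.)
No

electric resistance has SI base units: kg * m^2 / (A^2 * s^3)
V·A does NOT reduce to kg * m^2 / (A^2 * s^3); a valid unit for electric resistance would be e.g. Ω.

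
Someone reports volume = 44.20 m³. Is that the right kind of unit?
Yes

volume has SI base units: m^3
m³ reduces to the same SI base units, so it is a valid unit for volume.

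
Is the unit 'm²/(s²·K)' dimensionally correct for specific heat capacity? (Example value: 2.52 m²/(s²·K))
Yes

specific heat capacity has SI base units: m^2 / (s^2 * K)
m²/(s²·K) reduces to the same SI base units, so it is a valid unit for specific heat capacity.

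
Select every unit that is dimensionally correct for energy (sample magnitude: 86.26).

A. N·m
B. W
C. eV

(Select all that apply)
A, C

energy has SI base units: kg * m^2 / s^2

Checking each option against kg * m^2 / s^2:
  A. N·m: ✓ matches
  B. W: ✗ does not match
  C. eV: ✓ matches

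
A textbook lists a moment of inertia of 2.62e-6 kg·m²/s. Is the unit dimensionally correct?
No

moment of inertia has SI base units: kg * m^2
kg·m²/s does NOT reduce to kg * m^2; a valid unit for moment of inertia would be e.g. kg·m².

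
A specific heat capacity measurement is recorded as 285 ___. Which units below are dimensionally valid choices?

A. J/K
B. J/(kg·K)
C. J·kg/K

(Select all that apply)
B

specific heat capacity has SI base units: m^2 / (s^2 * K)

Checking each option against m^2 / (s^2 * K):
  A. J/K: ✗ does not match
  B. J/(kg·K): ✓ matches
  C. J·kg/K: ✗ does not match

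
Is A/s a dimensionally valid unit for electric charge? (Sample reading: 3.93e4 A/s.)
No

electric charge has SI base units: A * s
A/s does NOT reduce to A * s; a valid unit for electric charge would be e.g. C.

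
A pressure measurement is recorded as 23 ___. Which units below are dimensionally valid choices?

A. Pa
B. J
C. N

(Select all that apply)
A

pressure has SI base units: kg / (m * s^2)

Checking each option against kg / (m * s^2):
  A. Pa: ✓ matches
  B. J: ✗ does not match
  C. N: ✗ does not match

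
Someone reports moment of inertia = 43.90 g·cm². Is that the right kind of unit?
Yes

moment of inertia has SI base units: kg * m^2
g·cm² reduces to the same SI base units, so it is a valid unit for moment of inertia.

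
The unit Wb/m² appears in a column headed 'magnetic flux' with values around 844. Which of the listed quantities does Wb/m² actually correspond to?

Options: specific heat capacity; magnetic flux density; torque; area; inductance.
magnetic flux density

magnetic flux should have units dimensionally equivalent to kg * m^2 / (A * s^2) (e.g. Wb).
The given unit 'Wb/m²' reduces to kg / (A * s^2). Of the listed options, that is the dimensionality of magnetic flux density.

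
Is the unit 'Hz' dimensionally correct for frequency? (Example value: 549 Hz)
Yes

frequency has SI base units: 1 / s
Hz reduces to the same SI base units, so it is a valid unit for frequency.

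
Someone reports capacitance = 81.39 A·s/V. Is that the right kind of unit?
Yes

capacitance has SI base units: A^2 * s^4 / (kg * m^2)
A·s/V reduces to the same SI base units, so it is a valid unit for capacitance.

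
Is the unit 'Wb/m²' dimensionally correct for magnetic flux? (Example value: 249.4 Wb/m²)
No

magnetic flux has SI base units: kg * m^2 / (A * s^2)
Wb/m² does NOT reduce to kg * m^2 / (A * s^2); a valid unit for magnetic flux would be e.g. Wb.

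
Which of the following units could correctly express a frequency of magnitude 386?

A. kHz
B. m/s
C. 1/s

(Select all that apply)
A, C

frequency has SI base units: 1 / s

Checking each option against 1 / s:
  A. kHz: ✓ matches
  B. m/s: ✗ does not match
  C. 1/s: ✓ matches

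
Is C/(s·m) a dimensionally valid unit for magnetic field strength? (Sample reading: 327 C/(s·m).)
Yes

magnetic field strength has SI base units: A / m
C/(s·m) reduces to the same SI base units, so it is a valid unit for magnetic field strength.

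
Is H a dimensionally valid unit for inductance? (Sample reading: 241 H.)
Yes

inductance has SI base units: kg * m^2 / (A^2 * s^2)
H reduces to the same SI base units, so it is a valid unit for inductance.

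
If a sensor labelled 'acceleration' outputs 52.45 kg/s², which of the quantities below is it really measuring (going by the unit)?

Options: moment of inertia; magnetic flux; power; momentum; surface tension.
surface tension

acceleration should have units dimensionally equivalent to m / s^2 (e.g. m/s²).
The given unit 'kg/s²' reduces to kg / s^2. Of the listed options, that is the dimensionality of surface tension.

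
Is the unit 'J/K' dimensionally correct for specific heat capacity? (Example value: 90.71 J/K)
No

specific heat capacity has SI base units: m^2 / (s^2 * K)
J/K does NOT reduce to m^2 / (s^2 * K); a valid unit for specific heat capacity would be e.g. J/(kg·K).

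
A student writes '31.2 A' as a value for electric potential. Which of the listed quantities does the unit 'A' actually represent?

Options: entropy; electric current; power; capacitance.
electric current

electric potential should have units dimensionally equivalent to kg * m^2 / (A * s^3) (e.g. V).
The given unit 'A' reduces to A. Of the listed options, that is the dimensionality of electric current.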